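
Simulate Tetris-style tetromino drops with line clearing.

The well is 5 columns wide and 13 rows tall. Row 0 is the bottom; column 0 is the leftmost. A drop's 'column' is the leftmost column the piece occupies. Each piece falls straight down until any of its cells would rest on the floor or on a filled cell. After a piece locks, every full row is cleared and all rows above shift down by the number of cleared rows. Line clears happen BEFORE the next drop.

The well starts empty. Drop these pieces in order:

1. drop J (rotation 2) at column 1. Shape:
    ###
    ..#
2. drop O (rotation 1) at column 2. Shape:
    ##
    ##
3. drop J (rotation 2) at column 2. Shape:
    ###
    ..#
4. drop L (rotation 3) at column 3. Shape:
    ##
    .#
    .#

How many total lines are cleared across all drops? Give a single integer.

Drop 1: J rot2 at col 1 lands with bottom-row=0; cleared 0 line(s) (total 0); column heights now [0 2 2 2 0], max=2
Drop 2: O rot1 at col 2 lands with bottom-row=2; cleared 0 line(s) (total 0); column heights now [0 2 4 4 0], max=4
Drop 3: J rot2 at col 2 lands with bottom-row=3; cleared 0 line(s) (total 0); column heights now [0 2 5 5 5], max=5
Drop 4: L rot3 at col 3 lands with bottom-row=5; cleared 0 line(s) (total 0); column heights now [0 2 5 8 8], max=8

Answer: 0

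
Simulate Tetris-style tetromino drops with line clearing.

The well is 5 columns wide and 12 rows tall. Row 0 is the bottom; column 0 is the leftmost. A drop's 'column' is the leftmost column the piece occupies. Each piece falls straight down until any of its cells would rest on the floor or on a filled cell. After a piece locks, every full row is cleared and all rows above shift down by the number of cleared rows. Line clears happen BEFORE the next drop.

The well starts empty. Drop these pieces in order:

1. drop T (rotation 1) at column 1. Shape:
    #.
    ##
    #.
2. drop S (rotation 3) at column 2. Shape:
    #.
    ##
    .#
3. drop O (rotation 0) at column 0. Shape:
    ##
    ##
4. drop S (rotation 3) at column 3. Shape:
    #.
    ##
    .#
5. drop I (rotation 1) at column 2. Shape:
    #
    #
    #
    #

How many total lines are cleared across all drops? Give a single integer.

Drop 1: T rot1 at col 1 lands with bottom-row=0; cleared 0 line(s) (total 0); column heights now [0 3 2 0 0], max=3
Drop 2: S rot3 at col 2 lands with bottom-row=1; cleared 0 line(s) (total 0); column heights now [0 3 4 3 0], max=4
Drop 3: O rot0 at col 0 lands with bottom-row=3; cleared 0 line(s) (total 0); column heights now [5 5 4 3 0], max=5
Drop 4: S rot3 at col 3 lands with bottom-row=2; cleared 1 line(s) (total 1); column heights now [4 4 3 4 3], max=4
Drop 5: I rot1 at col 2 lands with bottom-row=3; cleared 0 line(s) (total 1); column heights now [4 4 7 4 3], max=7

Answer: 1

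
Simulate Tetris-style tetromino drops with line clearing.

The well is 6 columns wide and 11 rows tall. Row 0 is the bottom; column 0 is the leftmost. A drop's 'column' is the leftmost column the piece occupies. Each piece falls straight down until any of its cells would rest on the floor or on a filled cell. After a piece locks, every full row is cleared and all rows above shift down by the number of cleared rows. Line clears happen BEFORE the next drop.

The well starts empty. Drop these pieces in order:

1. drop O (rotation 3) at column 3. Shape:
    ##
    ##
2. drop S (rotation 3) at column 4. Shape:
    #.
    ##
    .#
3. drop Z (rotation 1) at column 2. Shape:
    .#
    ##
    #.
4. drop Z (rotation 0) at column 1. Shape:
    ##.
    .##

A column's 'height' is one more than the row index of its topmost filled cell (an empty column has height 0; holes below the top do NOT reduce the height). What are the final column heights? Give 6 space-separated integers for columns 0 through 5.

Drop 1: O rot3 at col 3 lands with bottom-row=0; cleared 0 line(s) (total 0); column heights now [0 0 0 2 2 0], max=2
Drop 2: S rot3 at col 4 lands with bottom-row=1; cleared 0 line(s) (total 0); column heights now [0 0 0 2 4 3], max=4
Drop 3: Z rot1 at col 2 lands with bottom-row=1; cleared 0 line(s) (total 0); column heights now [0 0 3 4 4 3], max=4
Drop 4: Z rot0 at col 1 lands with bottom-row=4; cleared 0 line(s) (total 0); column heights now [0 6 6 5 4 3], max=6

Answer: 0 6 6 5 4 3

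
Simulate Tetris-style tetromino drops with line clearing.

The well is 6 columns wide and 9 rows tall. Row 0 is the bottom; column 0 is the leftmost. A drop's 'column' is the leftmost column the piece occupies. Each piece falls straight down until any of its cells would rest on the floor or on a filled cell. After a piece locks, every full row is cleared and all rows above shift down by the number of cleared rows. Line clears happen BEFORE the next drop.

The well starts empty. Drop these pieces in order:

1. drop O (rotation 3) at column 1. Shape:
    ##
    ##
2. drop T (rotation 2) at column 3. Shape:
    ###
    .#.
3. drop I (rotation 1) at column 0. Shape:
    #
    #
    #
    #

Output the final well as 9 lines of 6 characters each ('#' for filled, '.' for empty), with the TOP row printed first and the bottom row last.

Answer: ......
......
......
......
......
......
#.....
#.....
###.#.

Derivation:
Drop 1: O rot3 at col 1 lands with bottom-row=0; cleared 0 line(s) (total 0); column heights now [0 2 2 0 0 0], max=2
Drop 2: T rot2 at col 3 lands with bottom-row=0; cleared 0 line(s) (total 0); column heights now [0 2 2 2 2 2], max=2
Drop 3: I rot1 at col 0 lands with bottom-row=0; cleared 1 line(s) (total 1); column heights now [3 1 1 0 1 0], max=3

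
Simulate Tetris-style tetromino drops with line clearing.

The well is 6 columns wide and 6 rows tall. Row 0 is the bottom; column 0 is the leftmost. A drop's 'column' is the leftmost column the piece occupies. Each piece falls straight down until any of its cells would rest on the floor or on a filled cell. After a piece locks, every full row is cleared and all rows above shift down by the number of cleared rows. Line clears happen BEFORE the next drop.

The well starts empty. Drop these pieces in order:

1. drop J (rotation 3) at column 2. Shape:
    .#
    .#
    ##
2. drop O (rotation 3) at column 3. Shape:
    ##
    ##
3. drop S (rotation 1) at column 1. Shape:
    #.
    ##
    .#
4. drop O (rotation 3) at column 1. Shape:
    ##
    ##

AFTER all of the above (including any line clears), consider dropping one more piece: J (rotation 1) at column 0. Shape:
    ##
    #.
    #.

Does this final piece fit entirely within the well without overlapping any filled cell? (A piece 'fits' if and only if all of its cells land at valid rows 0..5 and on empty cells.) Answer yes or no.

Drop 1: J rot3 at col 2 lands with bottom-row=0; cleared 0 line(s) (total 0); column heights now [0 0 1 3 0 0], max=3
Drop 2: O rot3 at col 3 lands with bottom-row=3; cleared 0 line(s) (total 0); column heights now [0 0 1 5 5 0], max=5
Drop 3: S rot1 at col 1 lands with bottom-row=1; cleared 0 line(s) (total 0); column heights now [0 4 3 5 5 0], max=5
Drop 4: O rot3 at col 1 lands with bottom-row=4; cleared 0 line(s) (total 0); column heights now [0 6 6 5 5 0], max=6
Test piece J rot1 at col 0 (width 2): heights before test = [0 6 6 5 5 0]; fits = False

Answer: no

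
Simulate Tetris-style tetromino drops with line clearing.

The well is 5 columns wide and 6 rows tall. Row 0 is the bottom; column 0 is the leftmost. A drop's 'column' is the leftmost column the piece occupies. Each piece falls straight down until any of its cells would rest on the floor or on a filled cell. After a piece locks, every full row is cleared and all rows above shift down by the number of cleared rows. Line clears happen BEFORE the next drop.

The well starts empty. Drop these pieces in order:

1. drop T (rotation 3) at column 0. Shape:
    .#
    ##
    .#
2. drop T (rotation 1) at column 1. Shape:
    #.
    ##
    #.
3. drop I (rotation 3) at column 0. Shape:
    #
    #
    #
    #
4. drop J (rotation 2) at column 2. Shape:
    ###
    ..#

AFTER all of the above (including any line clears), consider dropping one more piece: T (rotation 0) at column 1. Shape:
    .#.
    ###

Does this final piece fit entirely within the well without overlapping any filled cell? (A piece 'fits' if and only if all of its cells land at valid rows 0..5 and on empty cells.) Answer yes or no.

Drop 1: T rot3 at col 0 lands with bottom-row=0; cleared 0 line(s) (total 0); column heights now [2 3 0 0 0], max=3
Drop 2: T rot1 at col 1 lands with bottom-row=3; cleared 0 line(s) (total 0); column heights now [2 6 5 0 0], max=6
Drop 3: I rot3 at col 0 lands with bottom-row=2; cleared 0 line(s) (total 0); column heights now [6 6 5 0 0], max=6
Drop 4: J rot2 at col 2 lands with bottom-row=4; cleared 1 line(s) (total 1); column heights now [5 5 5 0 5], max=5
Test piece T rot0 at col 1 (width 3): heights before test = [5 5 5 0 5]; fits = False

Answer: no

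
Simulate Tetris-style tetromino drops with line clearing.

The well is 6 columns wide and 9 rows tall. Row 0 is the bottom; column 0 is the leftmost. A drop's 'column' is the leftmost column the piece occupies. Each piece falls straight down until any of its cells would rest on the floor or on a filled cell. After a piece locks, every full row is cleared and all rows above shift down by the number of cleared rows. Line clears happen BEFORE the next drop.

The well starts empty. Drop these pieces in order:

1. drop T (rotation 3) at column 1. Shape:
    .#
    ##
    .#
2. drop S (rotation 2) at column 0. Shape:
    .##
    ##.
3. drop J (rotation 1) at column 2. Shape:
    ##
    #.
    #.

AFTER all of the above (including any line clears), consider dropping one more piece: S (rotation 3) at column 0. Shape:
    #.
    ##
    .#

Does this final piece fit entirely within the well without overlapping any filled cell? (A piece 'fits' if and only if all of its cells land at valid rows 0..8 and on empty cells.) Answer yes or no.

Drop 1: T rot3 at col 1 lands with bottom-row=0; cleared 0 line(s) (total 0); column heights now [0 2 3 0 0 0], max=3
Drop 2: S rot2 at col 0 lands with bottom-row=2; cleared 0 line(s) (total 0); column heights now [3 4 4 0 0 0], max=4
Drop 3: J rot1 at col 2 lands with bottom-row=4; cleared 0 line(s) (total 0); column heights now [3 4 7 7 0 0], max=7
Test piece S rot3 at col 0 (width 2): heights before test = [3 4 7 7 0 0]; fits = True

Answer: yes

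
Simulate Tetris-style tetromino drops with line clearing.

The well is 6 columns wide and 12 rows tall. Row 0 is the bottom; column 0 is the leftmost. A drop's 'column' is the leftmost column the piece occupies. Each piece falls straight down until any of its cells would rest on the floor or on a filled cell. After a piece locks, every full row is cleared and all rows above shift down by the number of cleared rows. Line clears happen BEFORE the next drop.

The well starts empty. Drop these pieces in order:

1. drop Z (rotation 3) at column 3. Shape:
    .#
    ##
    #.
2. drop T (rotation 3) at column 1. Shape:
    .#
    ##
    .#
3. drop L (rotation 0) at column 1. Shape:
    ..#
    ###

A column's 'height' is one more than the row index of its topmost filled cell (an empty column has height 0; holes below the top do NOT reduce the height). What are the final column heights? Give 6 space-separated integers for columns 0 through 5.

Answer: 0 4 4 5 3 0

Derivation:
Drop 1: Z rot3 at col 3 lands with bottom-row=0; cleared 0 line(s) (total 0); column heights now [0 0 0 2 3 0], max=3
Drop 2: T rot3 at col 1 lands with bottom-row=0; cleared 0 line(s) (total 0); column heights now [0 2 3 2 3 0], max=3
Drop 3: L rot0 at col 1 lands with bottom-row=3; cleared 0 line(s) (total 0); column heights now [0 4 4 5 3 0], max=5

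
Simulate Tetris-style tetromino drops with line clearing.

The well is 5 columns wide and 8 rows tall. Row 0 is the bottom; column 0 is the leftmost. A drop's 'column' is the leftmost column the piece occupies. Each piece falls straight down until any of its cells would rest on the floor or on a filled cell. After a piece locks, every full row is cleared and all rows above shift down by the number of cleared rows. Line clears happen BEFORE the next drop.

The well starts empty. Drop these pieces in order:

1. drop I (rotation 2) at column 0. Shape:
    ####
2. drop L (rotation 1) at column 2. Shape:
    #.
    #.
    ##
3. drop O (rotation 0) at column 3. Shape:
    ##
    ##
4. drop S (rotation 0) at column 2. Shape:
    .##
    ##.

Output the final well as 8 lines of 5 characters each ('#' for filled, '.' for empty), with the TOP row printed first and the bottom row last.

Drop 1: I rot2 at col 0 lands with bottom-row=0; cleared 0 line(s) (total 0); column heights now [1 1 1 1 0], max=1
Drop 2: L rot1 at col 2 lands with bottom-row=1; cleared 0 line(s) (total 0); column heights now [1 1 4 2 0], max=4
Drop 3: O rot0 at col 3 lands with bottom-row=2; cleared 0 line(s) (total 0); column heights now [1 1 4 4 4], max=4
Drop 4: S rot0 at col 2 lands with bottom-row=4; cleared 0 line(s) (total 0); column heights now [1 1 5 6 6], max=6

Answer: .....
.....
...##
..##.
..###
..###
..##.
####.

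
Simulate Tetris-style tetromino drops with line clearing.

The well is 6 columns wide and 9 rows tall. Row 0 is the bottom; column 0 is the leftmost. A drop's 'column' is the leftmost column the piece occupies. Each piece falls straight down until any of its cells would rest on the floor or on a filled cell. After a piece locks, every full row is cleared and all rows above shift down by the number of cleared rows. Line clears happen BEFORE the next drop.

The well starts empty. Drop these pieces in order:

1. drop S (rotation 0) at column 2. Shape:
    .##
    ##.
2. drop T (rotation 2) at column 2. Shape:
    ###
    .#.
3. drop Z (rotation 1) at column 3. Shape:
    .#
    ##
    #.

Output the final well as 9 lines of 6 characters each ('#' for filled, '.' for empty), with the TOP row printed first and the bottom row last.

Answer: ......
......
....#.
...##.
...#..
..###.
...#..
...##.
..##..

Derivation:
Drop 1: S rot0 at col 2 lands with bottom-row=0; cleared 0 line(s) (total 0); column heights now [0 0 1 2 2 0], max=2
Drop 2: T rot2 at col 2 lands with bottom-row=2; cleared 0 line(s) (total 0); column heights now [0 0 4 4 4 0], max=4
Drop 3: Z rot1 at col 3 lands with bottom-row=4; cleared 0 line(s) (total 0); column heights now [0 0 4 6 7 0], max=7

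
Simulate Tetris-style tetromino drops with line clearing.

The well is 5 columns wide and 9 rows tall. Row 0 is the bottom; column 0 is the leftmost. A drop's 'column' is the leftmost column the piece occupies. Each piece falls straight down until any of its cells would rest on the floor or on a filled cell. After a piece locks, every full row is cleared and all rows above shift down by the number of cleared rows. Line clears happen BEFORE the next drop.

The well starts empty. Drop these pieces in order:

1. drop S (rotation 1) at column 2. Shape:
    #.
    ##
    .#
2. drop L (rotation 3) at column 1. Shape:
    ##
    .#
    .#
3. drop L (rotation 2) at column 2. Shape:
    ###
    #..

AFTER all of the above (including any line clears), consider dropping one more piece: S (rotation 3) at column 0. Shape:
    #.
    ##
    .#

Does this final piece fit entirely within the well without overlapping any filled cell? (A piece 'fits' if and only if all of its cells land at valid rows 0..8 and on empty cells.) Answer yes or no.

Answer: yes

Derivation:
Drop 1: S rot1 at col 2 lands with bottom-row=0; cleared 0 line(s) (total 0); column heights now [0 0 3 2 0], max=3
Drop 2: L rot3 at col 1 lands with bottom-row=3; cleared 0 line(s) (total 0); column heights now [0 6 6 2 0], max=6
Drop 3: L rot2 at col 2 lands with bottom-row=6; cleared 0 line(s) (total 0); column heights now [0 6 8 8 8], max=8
Test piece S rot3 at col 0 (width 2): heights before test = [0 6 8 8 8]; fits = True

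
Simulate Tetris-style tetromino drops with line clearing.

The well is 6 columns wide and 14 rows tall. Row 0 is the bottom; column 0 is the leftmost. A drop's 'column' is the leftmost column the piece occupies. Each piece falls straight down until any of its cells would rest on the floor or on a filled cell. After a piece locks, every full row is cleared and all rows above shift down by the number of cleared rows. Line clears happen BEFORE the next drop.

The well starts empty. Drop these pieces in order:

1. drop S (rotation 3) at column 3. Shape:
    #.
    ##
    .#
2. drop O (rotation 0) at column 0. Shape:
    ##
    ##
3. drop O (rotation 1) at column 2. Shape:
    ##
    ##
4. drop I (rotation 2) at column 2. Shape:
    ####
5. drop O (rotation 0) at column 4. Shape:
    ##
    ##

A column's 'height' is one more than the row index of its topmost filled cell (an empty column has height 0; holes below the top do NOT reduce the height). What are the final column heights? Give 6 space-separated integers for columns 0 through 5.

Drop 1: S rot3 at col 3 lands with bottom-row=0; cleared 0 line(s) (total 0); column heights now [0 0 0 3 2 0], max=3
Drop 2: O rot0 at col 0 lands with bottom-row=0; cleared 0 line(s) (total 0); column heights now [2 2 0 3 2 0], max=3
Drop 3: O rot1 at col 2 lands with bottom-row=3; cleared 0 line(s) (total 0); column heights now [2 2 5 5 2 0], max=5
Drop 4: I rot2 at col 2 lands with bottom-row=5; cleared 0 line(s) (total 0); column heights now [2 2 6 6 6 6], max=6
Drop 5: O rot0 at col 4 lands with bottom-row=6; cleared 0 line(s) (total 0); column heights now [2 2 6 6 8 8], max=8

Answer: 2 2 6 6 8 8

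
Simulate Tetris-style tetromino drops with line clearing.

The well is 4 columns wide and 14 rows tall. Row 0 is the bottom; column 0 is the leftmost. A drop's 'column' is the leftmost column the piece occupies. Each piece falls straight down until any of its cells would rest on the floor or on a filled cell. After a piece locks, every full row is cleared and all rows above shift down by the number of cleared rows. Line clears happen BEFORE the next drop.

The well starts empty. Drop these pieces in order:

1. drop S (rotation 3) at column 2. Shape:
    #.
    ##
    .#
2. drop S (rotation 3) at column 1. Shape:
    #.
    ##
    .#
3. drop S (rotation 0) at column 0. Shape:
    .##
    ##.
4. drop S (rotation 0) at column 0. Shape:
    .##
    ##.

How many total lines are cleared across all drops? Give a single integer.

Answer: 0

Derivation:
Drop 1: S rot3 at col 2 lands with bottom-row=0; cleared 0 line(s) (total 0); column heights now [0 0 3 2], max=3
Drop 2: S rot3 at col 1 lands with bottom-row=3; cleared 0 line(s) (total 0); column heights now [0 6 5 2], max=6
Drop 3: S rot0 at col 0 lands with bottom-row=6; cleared 0 line(s) (total 0); column heights now [7 8 8 2], max=8
Drop 4: S rot0 at col 0 lands with bottom-row=8; cleared 0 line(s) (total 0); column heights now [9 10 10 2], max=10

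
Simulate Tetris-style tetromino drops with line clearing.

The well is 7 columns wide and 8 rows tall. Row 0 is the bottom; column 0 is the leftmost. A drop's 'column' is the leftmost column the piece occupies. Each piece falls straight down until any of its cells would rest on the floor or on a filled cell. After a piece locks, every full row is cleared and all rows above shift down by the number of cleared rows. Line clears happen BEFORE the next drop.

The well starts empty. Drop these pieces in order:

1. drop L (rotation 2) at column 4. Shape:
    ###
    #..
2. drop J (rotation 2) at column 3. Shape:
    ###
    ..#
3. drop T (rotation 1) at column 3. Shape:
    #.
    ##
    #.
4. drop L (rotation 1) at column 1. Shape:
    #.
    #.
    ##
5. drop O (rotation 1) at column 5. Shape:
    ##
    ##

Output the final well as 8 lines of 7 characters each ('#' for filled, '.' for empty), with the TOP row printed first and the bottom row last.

Answer: .......
...#...
...####
...#.##
...###.
.#...#.
.#..###
.##.#..

Derivation:
Drop 1: L rot2 at col 4 lands with bottom-row=0; cleared 0 line(s) (total 0); column heights now [0 0 0 0 2 2 2], max=2
Drop 2: J rot2 at col 3 lands with bottom-row=2; cleared 0 line(s) (total 0); column heights now [0 0 0 4 4 4 2], max=4
Drop 3: T rot1 at col 3 lands with bottom-row=4; cleared 0 line(s) (total 0); column heights now [0 0 0 7 6 4 2], max=7
Drop 4: L rot1 at col 1 lands with bottom-row=0; cleared 0 line(s) (total 0); column heights now [0 3 1 7 6 4 2], max=7
Drop 5: O rot1 at col 5 lands with bottom-row=4; cleared 0 line(s) (total 0); column heights now [0 3 1 7 6 6 6], max=7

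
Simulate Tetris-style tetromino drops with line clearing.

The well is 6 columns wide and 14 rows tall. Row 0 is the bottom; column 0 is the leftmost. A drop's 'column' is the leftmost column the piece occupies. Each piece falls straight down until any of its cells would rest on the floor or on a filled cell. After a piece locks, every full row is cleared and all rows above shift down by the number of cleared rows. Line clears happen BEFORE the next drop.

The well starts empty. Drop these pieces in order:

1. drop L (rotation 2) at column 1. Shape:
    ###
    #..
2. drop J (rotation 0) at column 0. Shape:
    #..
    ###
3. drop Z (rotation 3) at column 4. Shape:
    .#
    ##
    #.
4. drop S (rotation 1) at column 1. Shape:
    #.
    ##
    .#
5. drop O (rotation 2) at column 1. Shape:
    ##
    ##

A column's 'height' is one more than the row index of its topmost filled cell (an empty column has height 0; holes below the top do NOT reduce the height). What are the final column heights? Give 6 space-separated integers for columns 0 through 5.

Drop 1: L rot2 at col 1 lands with bottom-row=0; cleared 0 line(s) (total 0); column heights now [0 2 2 2 0 0], max=2
Drop 2: J rot0 at col 0 lands with bottom-row=2; cleared 0 line(s) (total 0); column heights now [4 3 3 2 0 0], max=4
Drop 3: Z rot3 at col 4 lands with bottom-row=0; cleared 0 line(s) (total 0); column heights now [4 3 3 2 2 3], max=4
Drop 4: S rot1 at col 1 lands with bottom-row=3; cleared 0 line(s) (total 0); column heights now [4 6 5 2 2 3], max=6
Drop 5: O rot2 at col 1 lands with bottom-row=6; cleared 0 line(s) (total 0); column heights now [4 8 8 2 2 3], max=8

Answer: 4 8 8 2 2 3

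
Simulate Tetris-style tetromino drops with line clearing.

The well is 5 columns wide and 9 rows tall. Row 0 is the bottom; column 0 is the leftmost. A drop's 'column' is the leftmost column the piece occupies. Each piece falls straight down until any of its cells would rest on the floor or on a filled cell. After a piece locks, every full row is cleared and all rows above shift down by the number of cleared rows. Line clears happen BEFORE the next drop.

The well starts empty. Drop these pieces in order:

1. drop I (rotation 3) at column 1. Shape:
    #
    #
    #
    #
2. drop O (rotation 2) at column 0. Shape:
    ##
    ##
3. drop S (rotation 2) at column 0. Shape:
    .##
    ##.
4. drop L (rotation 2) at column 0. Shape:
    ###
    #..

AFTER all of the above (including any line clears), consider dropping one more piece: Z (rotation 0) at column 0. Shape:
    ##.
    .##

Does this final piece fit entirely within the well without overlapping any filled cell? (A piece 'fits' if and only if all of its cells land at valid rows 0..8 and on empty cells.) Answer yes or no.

Answer: no

Derivation:
Drop 1: I rot3 at col 1 lands with bottom-row=0; cleared 0 line(s) (total 0); column heights now [0 4 0 0 0], max=4
Drop 2: O rot2 at col 0 lands with bottom-row=4; cleared 0 line(s) (total 0); column heights now [6 6 0 0 0], max=6
Drop 3: S rot2 at col 0 lands with bottom-row=6; cleared 0 line(s) (total 0); column heights now [7 8 8 0 0], max=8
Drop 4: L rot2 at col 0 lands with bottom-row=7; cleared 0 line(s) (total 0); column heights now [9 9 9 0 0], max=9
Test piece Z rot0 at col 0 (width 3): heights before test = [9 9 9 0 0]; fits = False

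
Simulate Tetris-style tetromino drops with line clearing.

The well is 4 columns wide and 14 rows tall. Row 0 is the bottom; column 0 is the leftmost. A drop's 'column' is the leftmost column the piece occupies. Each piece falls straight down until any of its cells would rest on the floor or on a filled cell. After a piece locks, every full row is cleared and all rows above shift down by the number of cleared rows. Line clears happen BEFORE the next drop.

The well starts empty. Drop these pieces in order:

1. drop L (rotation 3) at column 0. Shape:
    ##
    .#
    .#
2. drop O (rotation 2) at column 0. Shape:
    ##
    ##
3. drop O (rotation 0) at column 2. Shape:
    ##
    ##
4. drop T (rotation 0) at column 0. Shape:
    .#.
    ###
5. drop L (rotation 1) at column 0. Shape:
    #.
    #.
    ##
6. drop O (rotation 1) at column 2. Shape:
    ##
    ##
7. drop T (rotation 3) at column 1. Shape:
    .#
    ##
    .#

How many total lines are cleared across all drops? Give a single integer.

Answer: 1

Derivation:
Drop 1: L rot3 at col 0 lands with bottom-row=0; cleared 0 line(s) (total 0); column heights now [3 3 0 0], max=3
Drop 2: O rot2 at col 0 lands with bottom-row=3; cleared 0 line(s) (total 0); column heights now [5 5 0 0], max=5
Drop 3: O rot0 at col 2 lands with bottom-row=0; cleared 0 line(s) (total 0); column heights now [5 5 2 2], max=5
Drop 4: T rot0 at col 0 lands with bottom-row=5; cleared 0 line(s) (total 0); column heights now [6 7 6 2], max=7
Drop 5: L rot1 at col 0 lands with bottom-row=7; cleared 0 line(s) (total 0); column heights now [10 8 6 2], max=10
Drop 6: O rot1 at col 2 lands with bottom-row=6; cleared 1 line(s) (total 1); column heights now [9 7 7 7], max=9
Drop 7: T rot3 at col 1 lands with bottom-row=7; cleared 0 line(s) (total 1); column heights now [9 9 10 7], max=10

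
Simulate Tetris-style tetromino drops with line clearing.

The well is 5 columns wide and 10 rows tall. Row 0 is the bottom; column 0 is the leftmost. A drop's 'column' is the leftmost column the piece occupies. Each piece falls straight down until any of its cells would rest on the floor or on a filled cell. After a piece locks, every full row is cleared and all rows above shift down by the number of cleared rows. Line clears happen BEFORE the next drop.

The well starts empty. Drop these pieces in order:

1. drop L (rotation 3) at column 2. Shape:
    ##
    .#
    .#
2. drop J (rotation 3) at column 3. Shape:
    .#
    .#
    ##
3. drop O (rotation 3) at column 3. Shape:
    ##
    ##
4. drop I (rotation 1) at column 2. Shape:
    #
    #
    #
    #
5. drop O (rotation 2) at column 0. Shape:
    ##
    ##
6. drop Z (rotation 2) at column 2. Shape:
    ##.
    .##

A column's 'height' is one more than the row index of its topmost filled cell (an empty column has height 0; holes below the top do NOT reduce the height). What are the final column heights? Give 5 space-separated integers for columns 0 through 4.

Answer: 2 2 10 10 9

Derivation:
Drop 1: L rot3 at col 2 lands with bottom-row=0; cleared 0 line(s) (total 0); column heights now [0 0 3 3 0], max=3
Drop 2: J rot3 at col 3 lands with bottom-row=3; cleared 0 line(s) (total 0); column heights now [0 0 3 4 6], max=6
Drop 3: O rot3 at col 3 lands with bottom-row=6; cleared 0 line(s) (total 0); column heights now [0 0 3 8 8], max=8
Drop 4: I rot1 at col 2 lands with bottom-row=3; cleared 0 line(s) (total 0); column heights now [0 0 7 8 8], max=8
Drop 5: O rot2 at col 0 lands with bottom-row=0; cleared 0 line(s) (total 0); column heights now [2 2 7 8 8], max=8
Drop 6: Z rot2 at col 2 lands with bottom-row=8; cleared 0 line(s) (total 0); column heights now [2 2 10 10 9], max=10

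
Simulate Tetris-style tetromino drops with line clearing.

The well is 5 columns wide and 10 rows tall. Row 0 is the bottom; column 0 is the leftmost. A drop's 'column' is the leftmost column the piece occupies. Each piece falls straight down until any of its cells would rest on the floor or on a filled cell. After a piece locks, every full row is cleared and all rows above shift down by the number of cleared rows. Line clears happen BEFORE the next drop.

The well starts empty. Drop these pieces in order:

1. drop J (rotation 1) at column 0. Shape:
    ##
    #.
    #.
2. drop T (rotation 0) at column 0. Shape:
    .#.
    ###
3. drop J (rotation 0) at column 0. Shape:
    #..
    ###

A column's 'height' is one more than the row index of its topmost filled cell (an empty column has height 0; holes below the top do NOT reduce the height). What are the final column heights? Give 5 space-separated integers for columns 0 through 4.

Drop 1: J rot1 at col 0 lands with bottom-row=0; cleared 0 line(s) (total 0); column heights now [3 3 0 0 0], max=3
Drop 2: T rot0 at col 0 lands with bottom-row=3; cleared 0 line(s) (total 0); column heights now [4 5 4 0 0], max=5
Drop 3: J rot0 at col 0 lands with bottom-row=5; cleared 0 line(s) (total 0); column heights now [7 6 6 0 0], max=7

Answer: 7 6 6 0 0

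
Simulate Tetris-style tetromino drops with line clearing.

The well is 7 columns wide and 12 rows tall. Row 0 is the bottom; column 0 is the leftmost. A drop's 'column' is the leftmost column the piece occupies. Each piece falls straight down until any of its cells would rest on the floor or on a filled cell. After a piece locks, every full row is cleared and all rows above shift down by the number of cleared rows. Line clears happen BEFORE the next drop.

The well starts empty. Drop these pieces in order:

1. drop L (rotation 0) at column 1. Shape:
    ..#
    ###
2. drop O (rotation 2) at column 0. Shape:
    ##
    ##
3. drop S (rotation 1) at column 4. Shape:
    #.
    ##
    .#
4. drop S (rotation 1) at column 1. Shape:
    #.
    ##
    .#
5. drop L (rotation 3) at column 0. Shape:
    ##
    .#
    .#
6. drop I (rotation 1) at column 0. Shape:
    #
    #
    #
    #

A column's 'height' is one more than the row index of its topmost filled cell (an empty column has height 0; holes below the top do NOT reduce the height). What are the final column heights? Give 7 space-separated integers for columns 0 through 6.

Drop 1: L rot0 at col 1 lands with bottom-row=0; cleared 0 line(s) (total 0); column heights now [0 1 1 2 0 0 0], max=2
Drop 2: O rot2 at col 0 lands with bottom-row=1; cleared 0 line(s) (total 0); column heights now [3 3 1 2 0 0 0], max=3
Drop 3: S rot1 at col 4 lands with bottom-row=0; cleared 0 line(s) (total 0); column heights now [3 3 1 2 3 2 0], max=3
Drop 4: S rot1 at col 1 lands with bottom-row=2; cleared 0 line(s) (total 0); column heights now [3 5 4 2 3 2 0], max=5
Drop 5: L rot3 at col 0 lands with bottom-row=5; cleared 0 line(s) (total 0); column heights now [8 8 4 2 3 2 0], max=8
Drop 6: I rot1 at col 0 lands with bottom-row=8; cleared 0 line(s) (total 0); column heights now [12 8 4 2 3 2 0], max=12

Answer: 12 8 4 2 3 2 0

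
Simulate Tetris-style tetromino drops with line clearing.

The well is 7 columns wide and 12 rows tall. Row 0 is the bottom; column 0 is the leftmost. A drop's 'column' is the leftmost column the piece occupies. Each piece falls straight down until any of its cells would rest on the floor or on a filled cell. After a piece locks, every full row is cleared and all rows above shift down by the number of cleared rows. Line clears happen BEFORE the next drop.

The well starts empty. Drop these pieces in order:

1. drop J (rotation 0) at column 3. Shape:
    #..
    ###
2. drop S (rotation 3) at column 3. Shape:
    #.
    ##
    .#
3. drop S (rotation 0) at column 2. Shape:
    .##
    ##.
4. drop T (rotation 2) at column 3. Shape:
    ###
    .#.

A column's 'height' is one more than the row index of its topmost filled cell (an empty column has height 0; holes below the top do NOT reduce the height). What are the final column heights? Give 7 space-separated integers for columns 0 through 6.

Answer: 0 0 5 8 8 8 0

Derivation:
Drop 1: J rot0 at col 3 lands with bottom-row=0; cleared 0 line(s) (total 0); column heights now [0 0 0 2 1 1 0], max=2
Drop 2: S rot3 at col 3 lands with bottom-row=1; cleared 0 line(s) (total 0); column heights now [0 0 0 4 3 1 0], max=4
Drop 3: S rot0 at col 2 lands with bottom-row=4; cleared 0 line(s) (total 0); column heights now [0 0 5 6 6 1 0], max=6
Drop 4: T rot2 at col 3 lands with bottom-row=6; cleared 0 line(s) (total 0); column heights now [0 0 5 8 8 8 0], max=8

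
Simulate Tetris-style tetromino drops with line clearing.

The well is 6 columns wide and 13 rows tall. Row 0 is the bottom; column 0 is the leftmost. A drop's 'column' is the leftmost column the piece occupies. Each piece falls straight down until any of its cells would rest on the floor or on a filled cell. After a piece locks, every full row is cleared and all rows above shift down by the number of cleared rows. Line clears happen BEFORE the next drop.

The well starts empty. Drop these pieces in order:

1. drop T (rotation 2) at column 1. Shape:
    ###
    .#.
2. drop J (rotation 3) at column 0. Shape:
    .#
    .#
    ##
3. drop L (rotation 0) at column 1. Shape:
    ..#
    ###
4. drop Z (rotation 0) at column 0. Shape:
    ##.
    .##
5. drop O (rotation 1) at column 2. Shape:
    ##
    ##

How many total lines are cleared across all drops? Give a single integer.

Answer: 0

Derivation:
Drop 1: T rot2 at col 1 lands with bottom-row=0; cleared 0 line(s) (total 0); column heights now [0 2 2 2 0 0], max=2
Drop 2: J rot3 at col 0 lands with bottom-row=2; cleared 0 line(s) (total 0); column heights now [3 5 2 2 0 0], max=5
Drop 3: L rot0 at col 1 lands with bottom-row=5; cleared 0 line(s) (total 0); column heights now [3 6 6 7 0 0], max=7
Drop 4: Z rot0 at col 0 lands with bottom-row=6; cleared 0 line(s) (total 0); column heights now [8 8 7 7 0 0], max=8
Drop 5: O rot1 at col 2 lands with bottom-row=7; cleared 0 line(s) (total 0); column heights now [8 8 9 9 0 0], max=9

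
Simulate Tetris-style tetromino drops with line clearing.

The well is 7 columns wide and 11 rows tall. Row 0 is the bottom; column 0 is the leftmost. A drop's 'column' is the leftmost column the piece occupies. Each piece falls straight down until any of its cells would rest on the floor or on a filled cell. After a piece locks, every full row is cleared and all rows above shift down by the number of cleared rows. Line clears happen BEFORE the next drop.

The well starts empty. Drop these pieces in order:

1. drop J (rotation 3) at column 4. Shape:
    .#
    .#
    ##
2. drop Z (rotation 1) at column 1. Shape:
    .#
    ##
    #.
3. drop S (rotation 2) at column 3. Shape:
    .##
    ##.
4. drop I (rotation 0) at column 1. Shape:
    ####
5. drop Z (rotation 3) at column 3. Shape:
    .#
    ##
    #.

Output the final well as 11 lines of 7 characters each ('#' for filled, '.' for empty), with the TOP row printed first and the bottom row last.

Drop 1: J rot3 at col 4 lands with bottom-row=0; cleared 0 line(s) (total 0); column heights now [0 0 0 0 1 3 0], max=3
Drop 2: Z rot1 at col 1 lands with bottom-row=0; cleared 0 line(s) (total 0); column heights now [0 2 3 0 1 3 0], max=3
Drop 3: S rot2 at col 3 lands with bottom-row=2; cleared 0 line(s) (total 0); column heights now [0 2 3 3 4 4 0], max=4
Drop 4: I rot0 at col 1 lands with bottom-row=4; cleared 0 line(s) (total 0); column heights now [0 5 5 5 5 4 0], max=5
Drop 5: Z rot3 at col 3 lands with bottom-row=5; cleared 0 line(s) (total 0); column heights now [0 5 5 7 8 4 0], max=8

Answer: .......
.......
.......
....#..
...##..
...#...
.####..
....##.
..####.
.##..#.
.#..##.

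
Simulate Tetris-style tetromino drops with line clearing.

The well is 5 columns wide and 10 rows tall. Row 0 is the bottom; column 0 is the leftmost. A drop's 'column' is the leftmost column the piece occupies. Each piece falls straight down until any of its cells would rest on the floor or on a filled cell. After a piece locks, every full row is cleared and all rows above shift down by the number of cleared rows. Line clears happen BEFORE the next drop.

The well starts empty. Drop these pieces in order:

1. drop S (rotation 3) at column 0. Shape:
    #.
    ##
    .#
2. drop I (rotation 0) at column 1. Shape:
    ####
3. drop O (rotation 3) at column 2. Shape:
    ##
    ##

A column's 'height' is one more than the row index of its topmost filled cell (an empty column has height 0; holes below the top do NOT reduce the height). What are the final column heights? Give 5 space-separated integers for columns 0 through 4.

Drop 1: S rot3 at col 0 lands with bottom-row=0; cleared 0 line(s) (total 0); column heights now [3 2 0 0 0], max=3
Drop 2: I rot0 at col 1 lands with bottom-row=2; cleared 1 line(s) (total 1); column heights now [2 2 0 0 0], max=2
Drop 3: O rot3 at col 2 lands with bottom-row=0; cleared 0 line(s) (total 1); column heights now [2 2 2 2 0], max=2

Answer: 2 2 2 2 0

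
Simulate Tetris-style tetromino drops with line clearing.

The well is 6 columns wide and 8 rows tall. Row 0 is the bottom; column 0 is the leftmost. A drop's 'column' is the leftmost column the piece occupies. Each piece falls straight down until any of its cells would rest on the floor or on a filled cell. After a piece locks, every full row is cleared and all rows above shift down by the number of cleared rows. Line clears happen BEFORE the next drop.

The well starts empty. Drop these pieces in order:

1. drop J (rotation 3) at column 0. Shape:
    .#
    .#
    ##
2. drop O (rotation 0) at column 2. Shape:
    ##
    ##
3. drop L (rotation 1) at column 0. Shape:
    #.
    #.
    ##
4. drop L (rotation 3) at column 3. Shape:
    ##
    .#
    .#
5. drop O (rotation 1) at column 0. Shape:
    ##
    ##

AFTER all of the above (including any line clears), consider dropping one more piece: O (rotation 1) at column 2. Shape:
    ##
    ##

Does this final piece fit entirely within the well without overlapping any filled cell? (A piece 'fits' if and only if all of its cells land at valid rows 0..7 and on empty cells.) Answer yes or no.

Answer: yes

Derivation:
Drop 1: J rot3 at col 0 lands with bottom-row=0; cleared 0 line(s) (total 0); column heights now [1 3 0 0 0 0], max=3
Drop 2: O rot0 at col 2 lands with bottom-row=0; cleared 0 line(s) (total 0); column heights now [1 3 2 2 0 0], max=3
Drop 3: L rot1 at col 0 lands with bottom-row=3; cleared 0 line(s) (total 0); column heights now [6 4 2 2 0 0], max=6
Drop 4: L rot3 at col 3 lands with bottom-row=0; cleared 0 line(s) (total 0); column heights now [6 4 2 3 3 0], max=6
Drop 5: O rot1 at col 0 lands with bottom-row=6; cleared 0 line(s) (total 0); column heights now [8 8 2 3 3 0], max=8
Test piece O rot1 at col 2 (width 2): heights before test = [8 8 2 3 3 0]; fits = True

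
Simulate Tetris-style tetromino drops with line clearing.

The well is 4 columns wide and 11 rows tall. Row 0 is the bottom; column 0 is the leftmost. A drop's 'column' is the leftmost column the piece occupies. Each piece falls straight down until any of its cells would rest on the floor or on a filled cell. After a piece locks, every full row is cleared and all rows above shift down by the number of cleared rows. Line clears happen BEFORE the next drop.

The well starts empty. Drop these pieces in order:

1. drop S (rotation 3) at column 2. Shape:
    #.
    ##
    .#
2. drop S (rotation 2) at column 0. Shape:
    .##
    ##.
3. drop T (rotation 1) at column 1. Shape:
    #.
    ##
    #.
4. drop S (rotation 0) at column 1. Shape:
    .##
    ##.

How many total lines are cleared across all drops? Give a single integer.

Answer: 0

Derivation:
Drop 1: S rot3 at col 2 lands with bottom-row=0; cleared 0 line(s) (total 0); column heights now [0 0 3 2], max=3
Drop 2: S rot2 at col 0 lands with bottom-row=2; cleared 0 line(s) (total 0); column heights now [3 4 4 2], max=4
Drop 3: T rot1 at col 1 lands with bottom-row=4; cleared 0 line(s) (total 0); column heights now [3 7 6 2], max=7
Drop 4: S rot0 at col 1 lands with bottom-row=7; cleared 0 line(s) (total 0); column heights now [3 8 9 9], max=9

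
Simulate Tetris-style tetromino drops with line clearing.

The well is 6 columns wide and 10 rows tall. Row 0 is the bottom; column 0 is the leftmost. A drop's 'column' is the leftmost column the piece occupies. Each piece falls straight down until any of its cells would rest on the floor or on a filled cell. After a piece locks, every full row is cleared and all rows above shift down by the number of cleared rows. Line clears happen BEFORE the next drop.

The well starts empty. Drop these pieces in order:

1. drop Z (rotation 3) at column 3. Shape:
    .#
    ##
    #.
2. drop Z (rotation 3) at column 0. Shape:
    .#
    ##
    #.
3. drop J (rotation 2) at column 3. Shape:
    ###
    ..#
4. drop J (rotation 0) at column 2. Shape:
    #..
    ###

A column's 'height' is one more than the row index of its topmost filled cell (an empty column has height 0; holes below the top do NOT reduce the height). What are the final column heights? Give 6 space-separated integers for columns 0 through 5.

Drop 1: Z rot3 at col 3 lands with bottom-row=0; cleared 0 line(s) (total 0); column heights now [0 0 0 2 3 0], max=3
Drop 2: Z rot3 at col 0 lands with bottom-row=0; cleared 0 line(s) (total 0); column heights now [2 3 0 2 3 0], max=3
Drop 3: J rot2 at col 3 lands with bottom-row=2; cleared 0 line(s) (total 0); column heights now [2 3 0 4 4 4], max=4
Drop 4: J rot0 at col 2 lands with bottom-row=4; cleared 0 line(s) (total 0); column heights now [2 3 6 5 5 4], max=6

Answer: 2 3 6 5 5 4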